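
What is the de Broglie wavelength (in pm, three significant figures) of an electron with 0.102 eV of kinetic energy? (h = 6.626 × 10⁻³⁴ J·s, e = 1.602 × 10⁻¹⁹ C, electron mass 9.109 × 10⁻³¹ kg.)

KE = 0.102 eV = 1.634 × 10⁻²⁰ J.
p = √(2mKE) = √(2 × 9.109 × 10⁻³¹ × 1.634 × 10⁻²⁰) = 1.725 × 10⁻²⁵ kg·m/s.
λ = h/p = 6.626 × 10⁻³⁴ / 1.725 × 10⁻²⁵ = 3.84 × 10⁻⁹ m = 3840 pm.

λ = 3840 pm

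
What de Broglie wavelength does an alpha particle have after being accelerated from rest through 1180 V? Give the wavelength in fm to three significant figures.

KE = 2eV = 2 × 1.602 × 10⁻¹⁹ × 1180 = 3.781 × 10⁻¹⁶ J.
p = √(2mKE) = √(2 × 6.645 × 10⁻²⁷ × 3.781 × 10⁻¹⁶) = 2.242 × 10⁻²¹ kg·m/s.
λ = h/p = 6.626 × 10⁻³⁴ / 2.242 × 10⁻²¹ = 2.96 × 10⁻¹³ m = 296 fm.

λ = 296 fm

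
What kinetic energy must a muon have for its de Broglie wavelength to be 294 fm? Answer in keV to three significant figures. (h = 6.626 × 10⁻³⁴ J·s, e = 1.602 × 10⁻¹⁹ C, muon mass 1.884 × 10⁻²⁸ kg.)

p = h/λ = 6.626 × 10⁻³⁴ / 2.940 × 10⁻¹³ = 2.254 × 10⁻²¹ kg·m/s.
KE = p²/(2m) = (2.254 × 10⁻²¹)² / (2 × 1.884 × 10⁻²⁸) = 1.348 × 10⁻¹⁴ J = 84.1 keV.

KE = 84.1 keV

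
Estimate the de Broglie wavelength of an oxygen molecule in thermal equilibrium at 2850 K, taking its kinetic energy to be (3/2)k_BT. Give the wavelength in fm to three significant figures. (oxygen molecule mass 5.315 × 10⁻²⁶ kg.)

λ = 8360 fm

KE = (3/2)k_BT = 1.5 × 1.381 × 10⁻²³ × 2850 = 5.904 × 10⁻²⁰ J.
p = √(2mKE) = √(2 × 5.315 × 10⁻²⁶ × 5.904 × 10⁻²⁰) = 7.922 × 10⁻²³ kg·m/s.
λ = h/p = 8.36 × 10⁻¹² m = 8360 fm.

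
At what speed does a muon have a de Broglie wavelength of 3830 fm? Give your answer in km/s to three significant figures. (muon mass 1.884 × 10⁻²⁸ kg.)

v = 918 km/s

p = h/λ = 6.626 × 10⁻³⁴ / 3.830 × 10⁻¹² = 1.730 × 10⁻²² kg·m/s.
v = p/m = 1.730 × 10⁻²² / 1.884 × 10⁻²⁸ = 9.18 × 10⁵ m/s = 918 km/s.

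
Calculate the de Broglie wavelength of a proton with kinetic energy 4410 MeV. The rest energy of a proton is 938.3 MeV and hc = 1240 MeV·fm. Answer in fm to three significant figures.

λ = 0.236 fm

Total energy E = KE + m₀c² = 4410 + 938.3 = 5348.3 MeV.
(pc)² = E² − (m₀c²)² = (5348.3)² − (938.3)² = 2.772 × 10⁷ MeV², so pc = 5265 MeV.
λ = hc/(pc) = 1240 MeV·fm / 5265 MeV = 0.236 fm.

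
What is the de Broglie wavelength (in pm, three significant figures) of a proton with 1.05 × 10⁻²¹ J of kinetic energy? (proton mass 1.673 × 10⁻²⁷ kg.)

p = √(2mKE) = √(2 × 1.673 × 10⁻²⁷ × 1.050 × 10⁻²¹) = 1.874 × 10⁻²⁴ kg·m/s.
λ = h/p = 6.626 × 10⁻³⁴ / 1.874 × 10⁻²⁴ = 3.54 × 10⁻¹⁰ m = 354 pm.

λ = 354 pm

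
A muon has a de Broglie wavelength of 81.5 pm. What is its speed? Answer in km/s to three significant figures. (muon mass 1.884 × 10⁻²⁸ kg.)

p = h/λ = 6.626 × 10⁻³⁴ / 8.150 × 10⁻¹¹ = 8.130 × 10⁻²⁴ kg·m/s.
v = p/m = 8.130 × 10⁻²⁴ / 1.884 × 10⁻²⁸ = 4.32 × 10⁴ m/s = 43.2 km/s.

v = 43.2 km/s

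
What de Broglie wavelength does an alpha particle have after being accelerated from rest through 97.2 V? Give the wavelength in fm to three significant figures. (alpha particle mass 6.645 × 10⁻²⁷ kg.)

λ = 1030 fm

KE = 2eV = 2 × 1.602 × 10⁻¹⁹ × 97.20 = 3.114 × 10⁻¹⁷ J.
p = √(2mKE) = √(2 × 6.645 × 10⁻²⁷ × 3.114 × 10⁻¹⁷) = 6.433 × 10⁻²² kg·m/s.
λ = h/p = 6.626 × 10⁻³⁴ / 6.433 × 10⁻²² = 1.03 × 10⁻¹² m = 1030 fm.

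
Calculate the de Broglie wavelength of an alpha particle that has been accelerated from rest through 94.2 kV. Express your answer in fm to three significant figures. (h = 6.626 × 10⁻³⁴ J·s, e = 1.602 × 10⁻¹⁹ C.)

KE = 2eV = 2 × 1.602 × 10⁻¹⁹ × 9.420 × 10⁴ = 3.018 × 10⁻¹⁴ J.
p = √(2mKE) = √(2 × 6.645 × 10⁻²⁷ × 3.018 × 10⁻¹⁴) = 2.003 × 10⁻²⁰ kg·m/s.
λ = h/p = 6.626 × 10⁻³⁴ / 2.003 × 10⁻²⁰ = 3.31 × 10⁻¹⁴ m = 33.1 fm.

λ = 33.1 fm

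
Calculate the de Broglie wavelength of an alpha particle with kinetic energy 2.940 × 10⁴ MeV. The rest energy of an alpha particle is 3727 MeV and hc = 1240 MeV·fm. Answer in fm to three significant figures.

Total energy E = KE + m₀c² = 2.940 × 10⁴ + 3727 = 33127 MeV.
(pc)² = E² − (m₀c²)² = (33127)² − (3727)² = 1.084 × 10⁹ MeV², so pc = 3.292 × 10⁴ MeV.
λ = hc/(pc) = 1240 MeV·fm / 3.292 × 10⁴ MeV = 0.0377 fm.

λ = 0.0377 fm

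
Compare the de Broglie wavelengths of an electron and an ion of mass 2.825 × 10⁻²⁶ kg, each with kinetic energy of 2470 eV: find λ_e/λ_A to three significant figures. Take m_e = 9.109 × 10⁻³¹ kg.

λ_e/λ_A = 176

At fixed KE, p = √(2mKE) so λ = h/p ∝ 1/√m.
λ_e/λ_A = √(m_A/m_e) = √(2.825 × 10⁻²⁶/9.109 × 10⁻³¹) = √(3.101 × 10⁴) = 176.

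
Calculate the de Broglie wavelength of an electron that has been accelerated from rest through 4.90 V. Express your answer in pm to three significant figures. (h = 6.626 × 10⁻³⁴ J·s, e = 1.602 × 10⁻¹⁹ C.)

KE = eV = 1.602 × 10⁻¹⁹ × 4.900 = 7.850 × 10⁻¹⁹ J.
p = √(2mKE) = √(2 × 9.109 × 10⁻³¹ × 7.850 × 10⁻¹⁹) = 1.196 × 10⁻²⁴ kg·m/s.
λ = h/p = 6.626 × 10⁻³⁴ / 1.196 × 10⁻²⁴ = 5.54 × 10⁻¹⁰ m = 554 pm.

λ = 554 pm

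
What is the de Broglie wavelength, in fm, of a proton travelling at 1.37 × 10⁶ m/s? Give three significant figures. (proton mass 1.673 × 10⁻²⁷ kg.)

p = mv = 1.673 × 10⁻²⁷ × 1.37 × 10⁶ = 2.292 × 10⁻²¹ kg·m/s.
λ = h/p = 6.626 × 10⁻³⁴ / 2.292 × 10⁻²¹ = 2.89 × 10⁻¹³ m = 289 fm.

λ = 289 fm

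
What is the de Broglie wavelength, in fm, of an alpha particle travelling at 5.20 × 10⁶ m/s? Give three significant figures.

p = mv = 6.645 × 10⁻²⁷ × 5.20 × 10⁶ = 3.455 × 10⁻²⁰ kg·m/s.
λ = h/p = 6.626 × 10⁻³⁴ / 3.455 × 10⁻²⁰ = 1.92 × 10⁻¹⁴ m = 19.2 fm.

λ = 19.2 fm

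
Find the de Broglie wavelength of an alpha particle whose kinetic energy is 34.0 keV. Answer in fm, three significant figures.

KE = 34.0 keV = 5.447 × 10⁻¹⁵ J.
p = √(2mKE) = √(2 × 6.645 × 10⁻²⁷ × 5.447 × 10⁻¹⁵) = 8.508 × 10⁻²¹ kg·m/s.
λ = h/p = 6.626 × 10⁻³⁴ / 8.508 × 10⁻²¹ = 7.79 × 10⁻¹⁴ m = 77.9 fm.

λ = 77.9 fm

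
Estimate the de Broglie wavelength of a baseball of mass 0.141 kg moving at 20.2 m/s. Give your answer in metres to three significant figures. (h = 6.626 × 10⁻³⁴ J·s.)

λ = 2.33 × 10⁻³⁴ m

p = mv = 0.141 × 20.2 = 2.848 kg·m/s.
λ = h/p = 6.626 × 10⁻³⁴ / 2.848 = 2.33 × 10⁻³⁴ m.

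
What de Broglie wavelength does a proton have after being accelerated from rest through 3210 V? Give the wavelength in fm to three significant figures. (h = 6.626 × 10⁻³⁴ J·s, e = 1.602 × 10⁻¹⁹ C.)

λ = 505 fm

KE = eV = 1.602 × 10⁻¹⁹ × 3210 = 5.142 × 10⁻¹⁶ J.
p = √(2mKE) = √(2 × 1.673 × 10⁻²⁷ × 5.142 × 10⁻¹⁶) = 1.312 × 10⁻²¹ kg·m/s.
λ = h/p = 6.626 × 10⁻³⁴ / 1.312 × 10⁻²¹ = 5.05 × 10⁻¹³ m = 505 fm.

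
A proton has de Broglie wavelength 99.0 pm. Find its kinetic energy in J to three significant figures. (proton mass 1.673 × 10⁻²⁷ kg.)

p = h/λ = 6.626 × 10⁻³⁴ / 9.900 × 10⁻¹¹ = 6.693 × 10⁻²⁴ kg·m/s.
KE = p²/(2m) = (6.693 × 10⁻²⁴)² / (2 × 1.673 × 10⁻²⁷) = 1.339 × 10⁻²⁰ J = 1.34 × 10⁻²⁰ J.

KE = 1.34 × 10⁻²⁰ J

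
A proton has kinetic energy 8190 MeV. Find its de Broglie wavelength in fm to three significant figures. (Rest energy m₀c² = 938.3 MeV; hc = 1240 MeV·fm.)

λ = 0.137 fm

Total energy E = KE + m₀c² = 8190 + 938.3 = 9128.3 MeV.
(pc)² = E² − (m₀c²)² = (9128.3)² − (938.3)² = 8.245 × 10⁷ MeV², so pc = 9080 MeV.
λ = hc/(pc) = 1240 MeV·fm / 9080 MeV = 0.137 fm.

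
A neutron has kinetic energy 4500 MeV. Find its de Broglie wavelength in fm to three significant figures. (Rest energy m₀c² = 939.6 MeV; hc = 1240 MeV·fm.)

λ = 0.231 fm

Total energy E = KE + m₀c² = 4500 + 939.6 = 5439.6 MeV.
(pc)² = E² − (m₀c²)² = (5439.6)² − (939.6)² = 2.871 × 10⁷ MeV², so pc = 5358 MeV.
λ = hc/(pc) = 1240 MeV·fm / 5358 MeV = 0.231 fm.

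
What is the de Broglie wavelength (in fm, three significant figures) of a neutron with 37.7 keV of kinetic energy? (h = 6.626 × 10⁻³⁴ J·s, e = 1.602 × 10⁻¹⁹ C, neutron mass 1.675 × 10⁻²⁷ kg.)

λ = 147 fm

KE = 37.7 keV = 6.040 × 10⁻¹⁵ J.
p = √(2mKE) = √(2 × 1.675 × 10⁻²⁷ × 6.040 × 10⁻¹⁵) = 4.498 × 10⁻²¹ kg·m/s.
λ = h/p = 6.626 × 10⁻³⁴ / 4.498 × 10⁻²¹ = 1.47 × 10⁻¹³ m = 147 fm.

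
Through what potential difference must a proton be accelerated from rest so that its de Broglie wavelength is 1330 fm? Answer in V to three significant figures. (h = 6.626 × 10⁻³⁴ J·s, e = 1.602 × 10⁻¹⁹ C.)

p = h/λ = 6.626 × 10⁻³⁴ / 1.330 × 10⁻¹² = 4.982 × 10⁻²² kg·m/s.
KE = p²/(2m) = 7.418 × 10⁻¹⁷ J.
V = KE/e = 7.418 × 10⁻¹⁷ / (1.602 × 10⁻¹⁹) = 463 V.

V = 463 V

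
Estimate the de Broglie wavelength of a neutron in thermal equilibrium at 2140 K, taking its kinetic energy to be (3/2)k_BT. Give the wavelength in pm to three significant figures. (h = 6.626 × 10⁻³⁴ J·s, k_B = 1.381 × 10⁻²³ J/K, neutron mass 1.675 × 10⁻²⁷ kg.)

KE = (3/2)k_BT = 1.5 × 1.381 × 10⁻²³ × 2140 = 4.433 × 10⁻²⁰ J.
p = √(2mKE) = √(2 × 1.675 × 10⁻²⁷ × 4.433 × 10⁻²⁰) = 1.219 × 10⁻²³ kg·m/s.
λ = h/p = 5.44 × 10⁻¹¹ m = 54.4 pm.

λ = 54.4 pm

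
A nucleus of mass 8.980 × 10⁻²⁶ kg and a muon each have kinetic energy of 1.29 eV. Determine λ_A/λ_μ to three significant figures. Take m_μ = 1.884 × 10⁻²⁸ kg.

At fixed KE, p = √(2mKE) so λ = h/p ∝ 1/√m.
λ_A/λ_μ = √(m_μ/m_A) = √(1.884 × 10⁻²⁸/8.980 × 10⁻²⁶) = √(2.098 × 10⁻³) = 0.0458.

λ_A/λ_μ = 0.0458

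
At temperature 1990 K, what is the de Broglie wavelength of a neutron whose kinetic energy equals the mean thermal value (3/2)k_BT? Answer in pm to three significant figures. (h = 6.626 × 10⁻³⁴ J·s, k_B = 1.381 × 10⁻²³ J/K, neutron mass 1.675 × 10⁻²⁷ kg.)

KE = (3/2)k_BT = 1.5 × 1.381 × 10⁻²³ × 1990 = 4.122 × 10⁻²⁰ J.
p = √(2mKE) = √(2 × 1.675 × 10⁻²⁷ × 4.122 × 10⁻²⁰) = 1.175 × 10⁻²³ kg·m/s.
λ = h/p = 5.64 × 10⁻¹¹ m = 56.4 pm.

λ = 56.4 pm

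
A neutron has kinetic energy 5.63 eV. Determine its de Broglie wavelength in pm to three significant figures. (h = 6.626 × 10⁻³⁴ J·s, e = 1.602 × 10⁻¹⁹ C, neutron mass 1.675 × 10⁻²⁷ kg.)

KE = 5.63 eV = 9.019 × 10⁻¹⁹ J.
p = √(2mKE) = √(2 × 1.675 × 10⁻²⁷ × 9.019 × 10⁻¹⁹) = 5.497 × 10⁻²³ kg·m/s.
λ = h/p = 6.626 × 10⁻³⁴ / 5.497 × 10⁻²³ = 1.21 × 10⁻¹¹ m = 12.1 pm.

λ = 12.1 pm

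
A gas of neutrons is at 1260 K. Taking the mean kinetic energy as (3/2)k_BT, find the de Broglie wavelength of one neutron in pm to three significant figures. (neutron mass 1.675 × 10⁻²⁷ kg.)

λ = 70.9 pm

KE = (3/2)k_BT = 1.5 × 1.381 × 10⁻²³ × 1260 = 2.610 × 10⁻²⁰ J.
p = √(2mKE) = √(2 × 1.675 × 10⁻²⁷ × 2.610 × 10⁻²⁰) = 9.351 × 10⁻²⁴ kg·m/s.
λ = h/p = 7.09 × 10⁻¹¹ m = 70.9 pm.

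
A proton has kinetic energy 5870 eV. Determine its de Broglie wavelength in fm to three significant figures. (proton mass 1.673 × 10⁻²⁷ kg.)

λ = 374 fm

KE = 5870 eV = 9.404 × 10⁻¹⁶ J.
p = √(2mKE) = √(2 × 1.673 × 10⁻²⁷ × 9.404 × 10⁻¹⁶) = 1.774 × 10⁻²¹ kg·m/s.
λ = h/p = 6.626 × 10⁻³⁴ / 1.774 × 10⁻²¹ = 3.74 × 10⁻¹³ m = 374 fm.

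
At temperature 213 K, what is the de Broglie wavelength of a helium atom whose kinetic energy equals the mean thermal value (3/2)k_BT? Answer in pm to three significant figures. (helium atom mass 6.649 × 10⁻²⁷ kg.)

KE = (3/2)k_BT = 1.5 × 1.381 × 10⁻²³ × 213 = 4.412 × 10⁻²¹ J.
p = √(2mKE) = √(2 × 6.649 × 10⁻²⁷ × 4.412 × 10⁻²¹) = 7.660 × 10⁻²⁴ kg·m/s.
λ = h/p = 8.65 × 10⁻¹¹ m = 86.5 pm.

λ = 86.5 pm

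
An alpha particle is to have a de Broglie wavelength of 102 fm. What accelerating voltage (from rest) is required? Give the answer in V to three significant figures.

p = h/λ = 6.626 × 10⁻³⁴ / 1.020 × 10⁻¹³ = 6.496 × 10⁻²¹ kg·m/s.
KE = p²/(2m) = 3.175 × 10⁻¹⁵ J.
V = KE/2e = 3.175 × 10⁻¹⁵ / (2 × 1.602 × 10⁻¹⁹) = 9910 V.

V = 9910 V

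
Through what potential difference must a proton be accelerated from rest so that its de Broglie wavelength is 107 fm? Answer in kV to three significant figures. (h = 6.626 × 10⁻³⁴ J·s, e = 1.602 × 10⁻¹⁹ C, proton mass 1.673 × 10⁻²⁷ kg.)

p = h/λ = 6.626 × 10⁻³⁴ / 1.070 × 10⁻¹³ = 6.193 × 10⁻²¹ kg·m/s.
KE = p²/(2m) = 1.146 × 10⁻¹⁴ J.
V = KE/e = 1.146 × 10⁻¹⁴ / (1.602 × 10⁻¹⁹) = 71.5 kV.

V = 71.5 kV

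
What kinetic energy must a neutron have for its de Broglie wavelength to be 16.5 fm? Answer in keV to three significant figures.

KE = 3000 keV

p = h/λ = 6.626 × 10⁻³⁴ / 1.650 × 10⁻¹⁴ = 4.016 × 10⁻²⁰ kg·m/s.
KE = p²/(2m) = (4.016 × 10⁻²⁰)² / (2 × 1.675 × 10⁻²⁷) = 4.814 × 10⁻¹³ J = 3000 keV.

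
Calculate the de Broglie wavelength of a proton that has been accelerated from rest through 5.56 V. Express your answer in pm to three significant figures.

KE = eV = 1.602 × 10⁻¹⁹ × 5.560 = 8.907 × 10⁻¹⁹ J.
p = √(2mKE) = √(2 × 1.673 × 10⁻²⁷ × 8.907 × 10⁻¹⁹) = 5.459 × 10⁻²³ kg·m/s.
λ = h/p = 6.626 × 10⁻³⁴ / 5.459 × 10⁻²³ = 1.21 × 10⁻¹¹ m = 12.1 pm.

λ = 12.1 pm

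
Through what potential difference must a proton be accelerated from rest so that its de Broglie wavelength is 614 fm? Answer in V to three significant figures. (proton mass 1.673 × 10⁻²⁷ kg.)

p = h/λ = 6.626 × 10⁻³⁴ / 6.140 × 10⁻¹³ = 1.079 × 10⁻²¹ kg·m/s.
KE = p²/(2m) = 3.480 × 10⁻¹⁶ J.
V = KE/e = 3.480 × 10⁻¹⁶ / (1.602 × 10⁻¹⁹) = 2170 V.

V = 2170 V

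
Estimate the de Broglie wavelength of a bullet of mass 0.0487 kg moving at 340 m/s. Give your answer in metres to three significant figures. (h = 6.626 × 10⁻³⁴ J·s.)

p = mv = 0.0487 × 340 = 1.656 × 10¹ kg·m/s.
λ = h/p = 6.626 × 10⁻³⁴ / 1.656 × 10¹ = 4.00 × 10⁻³⁵ m.

λ = 4.00 × 10⁻³⁵ m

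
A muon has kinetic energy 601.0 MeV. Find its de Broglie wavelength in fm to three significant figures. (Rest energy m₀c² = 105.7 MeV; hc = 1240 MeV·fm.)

Total energy E = KE + m₀c² = 601.0 + 105.7 = 706.7 MeV.
(pc)² = E² − (m₀c²)² = (706.7)² − (105.7)² = 4.883 × 10⁵ MeV², so pc = 698.8 MeV.
λ = hc/(pc) = 1240 MeV·fm / 698.8 MeV = 1.77 fm.

λ = 1.77 fm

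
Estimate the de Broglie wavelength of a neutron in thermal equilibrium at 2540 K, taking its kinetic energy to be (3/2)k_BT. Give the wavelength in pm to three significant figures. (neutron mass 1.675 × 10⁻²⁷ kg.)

KE = (3/2)k_BT = 1.5 × 1.381 × 10⁻²³ × 2540 = 5.262 × 10⁻²⁰ J.
p = √(2mKE) = √(2 × 1.675 × 10⁻²⁷ × 5.262 × 10⁻²⁰) = 1.328 × 10⁻²³ kg·m/s.
λ = h/p = 4.99 × 10⁻¹¹ m = 49.9 pm.

λ = 49.9 pm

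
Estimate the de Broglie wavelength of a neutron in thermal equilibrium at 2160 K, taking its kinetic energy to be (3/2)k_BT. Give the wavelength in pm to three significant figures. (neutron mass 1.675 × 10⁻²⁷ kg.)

λ = 54.1 pm

KE = (3/2)k_BT = 1.5 × 1.381 × 10⁻²³ × 2160 = 4.474 × 10⁻²⁰ J.
p = √(2mKE) = √(2 × 1.675 × 10⁻²⁷ × 4.474 × 10⁻²⁰) = 1.224 × 10⁻²³ kg·m/s.
λ = h/p = 5.41 × 10⁻¹¹ m = 54.1 pm.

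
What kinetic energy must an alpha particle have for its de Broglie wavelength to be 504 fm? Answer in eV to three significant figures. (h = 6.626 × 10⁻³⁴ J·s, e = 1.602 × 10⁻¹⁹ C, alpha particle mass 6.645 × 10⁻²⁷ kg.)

KE = 812 eV

p = h/λ = 6.626 × 10⁻³⁴ / 5.040 × 10⁻¹³ = 1.315 × 10⁻²¹ kg·m/s.
KE = p²/(2m) = (1.315 × 10⁻²¹)² / (2 × 6.645 × 10⁻²⁷) = 1.301 × 10⁻¹⁶ J = 812 eV.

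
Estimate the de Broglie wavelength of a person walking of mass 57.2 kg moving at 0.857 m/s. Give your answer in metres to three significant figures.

λ = 1.35 × 10⁻³⁵ m

p = mv = 57.2 × 0.857 = 4.902 × 10¹ kg·m/s.
λ = h/p = 6.626 × 10⁻³⁴ / 4.902 × 10¹ = 1.35 × 10⁻³⁵ m.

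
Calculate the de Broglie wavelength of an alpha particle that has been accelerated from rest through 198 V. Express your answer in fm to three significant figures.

λ = 722 fm

KE = 2eV = 2 × 1.602 × 10⁻¹⁹ × 198.0 = 6.344 × 10⁻¹⁷ J.
p = √(2mKE) = √(2 × 6.645 × 10⁻²⁷ × 6.344 × 10⁻¹⁷) = 9.182 × 10⁻²² kg·m/s.
λ = h/p = 6.626 × 10⁻³⁴ / 9.182 × 10⁻²² = 7.22 × 10⁻¹³ m = 722 fm.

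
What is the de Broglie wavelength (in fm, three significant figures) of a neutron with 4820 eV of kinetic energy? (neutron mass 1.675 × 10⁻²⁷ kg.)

KE = 4820 eV = 7.722 × 10⁻¹⁶ J.
p = √(2mKE) = √(2 × 1.675 × 10⁻²⁷ × 7.722 × 10⁻¹⁶) = 1.608 × 10⁻²¹ kg·m/s.
λ = h/p = 6.626 × 10⁻³⁴ / 1.608 × 10⁻²¹ = 4.12 × 10⁻¹³ m = 412 fm.

λ = 412 fm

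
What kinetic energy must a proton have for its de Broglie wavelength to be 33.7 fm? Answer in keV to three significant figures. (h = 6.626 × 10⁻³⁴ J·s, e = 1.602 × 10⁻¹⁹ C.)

p = h/λ = 6.626 × 10⁻³⁴ / 3.370 × 10⁻¹⁴ = 1.966 × 10⁻²⁰ kg·m/s.
KE = p²/(2m) = (1.966 × 10⁻²⁰)² / (2 × 1.673 × 10⁻²⁷) = 1.155 × 10⁻¹³ J = 721 keV.

KE = 721 keV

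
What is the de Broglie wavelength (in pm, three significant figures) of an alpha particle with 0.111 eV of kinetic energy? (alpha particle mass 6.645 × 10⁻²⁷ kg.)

KE = 0.111 eV = 1.778 × 10⁻²⁰ J.
p = √(2mKE) = √(2 × 6.645 × 10⁻²⁷ × 1.778 × 10⁻²⁰) = 1.537 × 10⁻²³ kg·m/s.
λ = h/p = 6.626 × 10⁻³⁴ / 1.537 × 10⁻²³ = 4.31 × 10⁻¹¹ m = 43.1 pm.

λ = 43.1 pm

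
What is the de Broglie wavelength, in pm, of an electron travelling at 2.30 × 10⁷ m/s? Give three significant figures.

p = mv = 9.109 × 10⁻³¹ × 2.30 × 10⁷ = 2.095 × 10⁻²³ kg·m/s.
λ = h/p = 6.626 × 10⁻³⁴ / 2.095 × 10⁻²³ = 3.16 × 10⁻¹¹ m = 31.6 pm.

λ = 31.6 pm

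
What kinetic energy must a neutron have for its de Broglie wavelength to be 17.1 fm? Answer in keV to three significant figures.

KE = 2800 keV

p = h/λ = 6.626 × 10⁻³⁴ / 1.710 × 10⁻¹⁴ = 3.875 × 10⁻²⁰ kg·m/s.
KE = p²/(2m) = (3.875 × 10⁻²⁰)² / (2 × 1.675 × 10⁻²⁷) = 4.482 × 10⁻¹³ J = 2800 keV.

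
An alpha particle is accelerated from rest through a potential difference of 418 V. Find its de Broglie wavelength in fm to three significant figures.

KE = 2eV = 2 × 1.602 × 10⁻¹⁹ × 418.0 = 1.339 × 10⁻¹⁶ J.
p = √(2mKE) = √(2 × 6.645 × 10⁻²⁷ × 1.339 × 10⁻¹⁶) = 1.334 × 10⁻²¹ kg·m/s.
λ = h/p = 6.626 × 10⁻³⁴ / 1.334 × 10⁻²¹ = 4.97 × 10⁻¹³ m = 497 fm.

λ = 497 fm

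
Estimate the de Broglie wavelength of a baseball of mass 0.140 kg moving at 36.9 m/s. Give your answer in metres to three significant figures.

p = mv = 0.140 × 36.9 = 5.166 kg·m/s.
λ = h/p = 6.626 × 10⁻³⁴ / 5.166 = 1.28 × 10⁻³⁴ m.

λ = 1.28 × 10⁻³⁴ m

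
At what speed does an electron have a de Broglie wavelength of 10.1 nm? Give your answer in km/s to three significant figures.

p = h/λ = 6.626 × 10⁻³⁴ / 1.010 × 10⁻⁸ = 6.560 × 10⁻²⁶ kg·m/s.
v = p/m = 6.560 × 10⁻²⁶ / 9.109 × 10⁻³¹ = 7.20 × 10⁴ m/s = 72.0 km/s.

v = 72.0 km/s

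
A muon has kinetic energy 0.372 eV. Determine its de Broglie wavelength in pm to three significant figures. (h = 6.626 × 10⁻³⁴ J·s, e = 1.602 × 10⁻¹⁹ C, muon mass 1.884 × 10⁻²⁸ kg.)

λ = 140 pm

KE = 0.372 eV = 5.959 × 10⁻²⁰ J.
p = √(2mKE) = √(2 × 1.884 × 10⁻²⁸ × 5.959 × 10⁻²⁰) = 4.739 × 10⁻²⁴ kg·m/s.
λ = h/p = 6.626 × 10⁻³⁴ / 4.739 × 10⁻²⁴ = 1.40 × 10⁻¹⁰ m = 140 pm.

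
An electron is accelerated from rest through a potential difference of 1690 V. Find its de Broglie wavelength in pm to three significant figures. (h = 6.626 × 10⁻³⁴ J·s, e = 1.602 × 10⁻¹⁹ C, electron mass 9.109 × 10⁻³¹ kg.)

λ = 29.8 pm

KE = eV = 1.602 × 10⁻¹⁹ × 1690 = 2.707 × 10⁻¹⁶ J.
p = √(2mKE) = √(2 × 9.109 × 10⁻³¹ × 2.707 × 10⁻¹⁶) = 2.221 × 10⁻²³ kg·m/s.
λ = h/p = 6.626 × 10⁻³⁴ / 2.221 × 10⁻²³ = 2.98 × 10⁻¹¹ m = 29.8 pm.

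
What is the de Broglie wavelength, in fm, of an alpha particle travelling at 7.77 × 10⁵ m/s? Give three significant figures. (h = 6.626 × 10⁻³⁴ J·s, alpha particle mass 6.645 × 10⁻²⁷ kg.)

p = mv = 6.645 × 10⁻²⁷ × 7.77 × 10⁵ = 5.163 × 10⁻²¹ kg·m/s.
λ = h/p = 6.626 × 10⁻³⁴ / 5.163 × 10⁻²¹ = 1.28 × 10⁻¹³ m = 128 fm.

λ = 128 fm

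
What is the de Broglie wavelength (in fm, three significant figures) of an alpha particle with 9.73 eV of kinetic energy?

λ = 4600 fm

KE = 9.73 eV = 1.559 × 10⁻¹⁸ J.
p = √(2mKE) = √(2 × 6.645 × 10⁻²⁷ × 1.559 × 10⁻¹⁸) = 1.439 × 10⁻²² kg·m/s.
λ = h/p = 6.626 × 10⁻³⁴ / 1.439 × 10⁻²² = 4.60 × 10⁻¹² m = 4600 fm.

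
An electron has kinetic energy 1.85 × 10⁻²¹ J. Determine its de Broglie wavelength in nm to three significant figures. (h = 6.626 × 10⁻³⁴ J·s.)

λ = 11.4 nm

p = √(2mKE) = √(2 × 9.109 × 10⁻³¹ × 1.850 × 10⁻²¹) = 5.805 × 10⁻²⁶ kg·m/s.
λ = h/p = 6.626 × 10⁻³⁴ / 5.805 × 10⁻²⁶ = 1.14 × 10⁻⁸ m = 11.4 nm.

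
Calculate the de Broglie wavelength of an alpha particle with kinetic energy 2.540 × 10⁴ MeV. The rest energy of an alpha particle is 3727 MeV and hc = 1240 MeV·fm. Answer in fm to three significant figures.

Total energy E = KE + m₀c² = 2.540 × 10⁴ + 3727 = 29127 MeV.
(pc)² = E² − (m₀c²)² = (29127)² − (3727)² = 8.345 × 10⁸ MeV², so pc = 2.889 × 10⁴ MeV.
λ = hc/(pc) = 1240 MeV·fm / 2.889 × 10⁴ MeV = 0.0429 fm.

λ = 0.0429 fm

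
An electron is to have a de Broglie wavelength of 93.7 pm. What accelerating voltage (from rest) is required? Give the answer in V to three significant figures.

V = 171 V

p = h/λ = 6.626 × 10⁻³⁴ / 9.370 × 10⁻¹¹ = 7.072 × 10⁻²⁴ kg·m/s.
KE = p²/(2m) = 2.745 × 10⁻¹⁷ J.
V = KE/e = 2.745 × 10⁻¹⁷ / (1.602 × 10⁻¹⁹) = 171 V.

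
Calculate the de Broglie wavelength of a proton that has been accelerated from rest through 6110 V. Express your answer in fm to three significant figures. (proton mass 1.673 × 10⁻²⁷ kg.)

KE = eV = 1.602 × 10⁻¹⁹ × 6110 = 9.788 × 10⁻¹⁶ J.
p = √(2mKE) = √(2 × 1.673 × 10⁻²⁷ × 9.788 × 10⁻¹⁶) = 1.810 × 10⁻²¹ kg·m/s.
λ = h/p = 6.626 × 10⁻³⁴ / 1.810 × 10⁻²¹ = 3.66 × 10⁻¹³ m = 366 fm.

λ = 366 fm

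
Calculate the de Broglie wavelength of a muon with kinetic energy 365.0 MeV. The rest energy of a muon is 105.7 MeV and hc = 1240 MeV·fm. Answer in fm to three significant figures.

λ = 2.70 fm

Total energy E = KE + m₀c² = 365.0 + 105.7 = 470.7 MeV.
(pc)² = E² − (m₀c²)² = (470.7)² − (105.7)² = 2.104 × 10⁵ MeV², so pc = 458.7 MeV.
λ = hc/(pc) = 1240 MeV·fm / 458.7 MeV = 2.70 fm.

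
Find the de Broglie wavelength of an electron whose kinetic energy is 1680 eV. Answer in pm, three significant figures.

λ = 29.9 pm

KE = 1680 eV = 2.691 × 10⁻¹⁶ J.
p = √(2mKE) = √(2 × 9.109 × 10⁻³¹ × 2.691 × 10⁻¹⁶) = 2.214 × 10⁻²³ kg·m/s.
λ = h/p = 6.626 × 10⁻³⁴ / 2.214 × 10⁻²³ = 2.99 × 10⁻¹¹ m = 29.9 pm.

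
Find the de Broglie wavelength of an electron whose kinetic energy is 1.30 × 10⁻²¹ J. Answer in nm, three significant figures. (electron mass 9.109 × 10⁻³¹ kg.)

p = √(2mKE) = √(2 × 9.109 × 10⁻³¹ × 1.300 × 10⁻²¹) = 4.867 × 10⁻²⁶ kg·m/s.
λ = h/p = 6.626 × 10⁻³⁴ / 4.867 × 10⁻²⁶ = 1.36 × 10⁻⁸ m = 13.6 nm.

λ = 13.6 nm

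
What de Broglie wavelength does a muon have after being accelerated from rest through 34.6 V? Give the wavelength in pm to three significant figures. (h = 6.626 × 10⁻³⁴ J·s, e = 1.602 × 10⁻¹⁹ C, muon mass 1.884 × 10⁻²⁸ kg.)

KE = eV = 1.602 × 10⁻¹⁹ × 34.60 = 5.543 × 10⁻¹⁸ J.
p = √(2mKE) = √(2 × 1.884 × 10⁻²⁸ × 5.543 × 10⁻¹⁸) = 4.570 × 10⁻²³ kg·m/s.
λ = h/p = 6.626 × 10⁻³⁴ / 4.570 × 10⁻²³ = 1.45 × 10⁻¹¹ m = 14.5 pm.

λ = 14.5 pm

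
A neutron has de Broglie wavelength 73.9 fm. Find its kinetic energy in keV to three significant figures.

KE = 150 keV

p = h/λ = 6.626 × 10⁻³⁴ / 7.390 × 10⁻¹⁴ = 8.966 × 10⁻²¹ kg·m/s.
KE = p²/(2m) = (8.966 × 10⁻²¹)² / (2 × 1.675 × 10⁻²⁷) = 2.400 × 10⁻¹⁴ J = 150 keV.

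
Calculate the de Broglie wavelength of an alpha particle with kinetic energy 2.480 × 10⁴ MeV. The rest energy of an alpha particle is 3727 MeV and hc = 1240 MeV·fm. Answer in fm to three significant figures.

Total energy E = KE + m₀c² = 2.480 × 10⁴ + 3727 = 28527 MeV.
(pc)² = E² − (m₀c²)² = (28527)² − (3727)² = 7.999 × 10⁸ MeV², so pc = 2.828 × 10⁴ MeV.
λ = hc/(pc) = 1240 MeV·fm / 2.828 × 10⁴ MeV = 0.0438 fm.

λ = 0.0438 fm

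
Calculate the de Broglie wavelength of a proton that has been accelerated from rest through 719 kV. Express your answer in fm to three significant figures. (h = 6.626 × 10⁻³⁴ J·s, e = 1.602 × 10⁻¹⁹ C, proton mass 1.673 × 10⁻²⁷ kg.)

KE = eV = 1.602 × 10⁻¹⁹ × 7.190 × 10⁵ = 1.152 × 10⁻¹³ J.
p = √(2mKE) = √(2 × 1.673 × 10⁻²⁷ × 1.152 × 10⁻¹³) = 1.963 × 10⁻²⁰ kg·m/s.
λ = h/p = 6.626 × 10⁻³⁴ / 1.963 × 10⁻²⁰ = 3.38 × 10⁻¹⁴ m = 33.8 fm.

λ = 33.8 fm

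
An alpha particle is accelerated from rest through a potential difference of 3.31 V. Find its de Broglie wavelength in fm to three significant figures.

KE = 2eV = 2 × 1.602 × 10⁻¹⁹ × 3.310 = 1.061 × 10⁻¹⁸ J.
p = √(2mKE) = √(2 × 6.645 × 10⁻²⁷ × 1.061 × 10⁻¹⁸) = 1.187 × 10⁻²² kg·m/s.
λ = h/p = 6.626 × 10⁻³⁴ / 1.187 × 10⁻²² = 5.58 × 10⁻¹² m = 5580 fm.

λ = 5580 fm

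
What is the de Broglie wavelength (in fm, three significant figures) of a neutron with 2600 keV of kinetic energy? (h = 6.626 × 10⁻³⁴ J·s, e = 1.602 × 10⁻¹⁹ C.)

KE = 2600 keV = 4.165 × 10⁻¹³ J.
p = √(2mKE) = √(2 × 1.675 × 10⁻²⁷ × 4.165 × 10⁻¹³) = 3.735 × 10⁻²⁰ kg·m/s.
λ = h/p = 6.626 × 10⁻³⁴ / 3.735 × 10⁻²⁰ = 1.77 × 10⁻¹⁴ m = 17.7 fm.

λ = 17.7 fm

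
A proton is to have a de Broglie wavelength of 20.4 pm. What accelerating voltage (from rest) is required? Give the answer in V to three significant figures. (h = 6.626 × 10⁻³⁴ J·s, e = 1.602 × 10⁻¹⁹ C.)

p = h/λ = 6.626 × 10⁻³⁴ / 2.040 × 10⁻¹¹ = 3.248 × 10⁻²³ kg·m/s.
KE = p²/(2m) = 3.153 × 10⁻¹⁹ J.
V = KE/e = 3.153 × 10⁻¹⁹ / (1.602 × 10⁻¹⁹) = 1.97 V.

V = 1.97 V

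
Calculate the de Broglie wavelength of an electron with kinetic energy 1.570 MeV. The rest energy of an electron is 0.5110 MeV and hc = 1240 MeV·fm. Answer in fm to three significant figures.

Total energy E = KE + m₀c² = 1.570 + 0.5110 = 2.0810 MeV.
(pc)² = E² − (m₀c²)² = (2.0810)² − (0.5110)² = 4.069 MeV², so pc = 2.017 MeV.
λ = hc/(pc) = 1240 MeV·fm / 2.017 MeV = 615 fm.

λ = 615 fm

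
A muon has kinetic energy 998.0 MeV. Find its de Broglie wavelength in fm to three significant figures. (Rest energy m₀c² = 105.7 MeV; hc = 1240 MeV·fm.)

Total energy E = KE + m₀c² = 998.0 + 105.7 = 1103.7 MeV.
(pc)² = E² − (m₀c²)² = (1103.7)² − (105.7)² = 1.207 × 10⁶ MeV², so pc = 1099 MeV.
λ = hc/(pc) = 1240 MeV·fm / 1099 MeV = 1.13 fm.

λ = 1.13 fm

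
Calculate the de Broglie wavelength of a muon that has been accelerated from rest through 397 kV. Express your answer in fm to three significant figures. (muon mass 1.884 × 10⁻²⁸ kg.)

λ = 135 fm

KE = eV = 1.602 × 10⁻¹⁹ × 3.970 × 10⁵ = 6.360 × 10⁻¹⁴ J.
p = √(2mKE) = √(2 × 1.884 × 10⁻²⁸ × 6.360 × 10⁻¹⁴) = 4.895 × 10⁻²¹ kg·m/s.
λ = h/p = 6.626 × 10⁻³⁴ / 4.895 × 10⁻²¹ = 1.35 × 10⁻¹³ m = 135 fm.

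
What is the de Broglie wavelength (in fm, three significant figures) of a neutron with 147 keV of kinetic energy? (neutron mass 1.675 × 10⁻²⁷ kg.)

KE = 147 keV = 2.355 × 10⁻¹⁴ J.
p = √(2mKE) = √(2 × 1.675 × 10⁻²⁷ × 2.355 × 10⁻¹⁴) = 8.882 × 10⁻²¹ kg·m/s.
λ = h/p = 6.626 × 10⁻³⁴ / 8.882 × 10⁻²¹ = 7.46 × 10⁻¹⁴ m = 74.6 fm.

λ = 74.6 fm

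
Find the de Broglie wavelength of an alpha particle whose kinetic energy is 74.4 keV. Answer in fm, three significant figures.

λ = 52.6 fm

KE = 74.4 keV = 1.192 × 10⁻¹⁴ J.
p = √(2mKE) = √(2 × 6.645 × 10⁻²⁷ × 1.192 × 10⁻¹⁴) = 1.259 × 10⁻²⁰ kg·m/s.
λ = h/p = 6.626 × 10⁻³⁴ / 1.259 × 10⁻²⁰ = 5.26 × 10⁻¹⁴ m = 52.6 fm.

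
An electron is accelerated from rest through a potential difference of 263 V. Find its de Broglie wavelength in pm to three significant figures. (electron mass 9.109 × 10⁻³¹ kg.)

λ = 75.6 pm

KE = eV = 1.602 × 10⁻¹⁹ × 263.0 = 4.213 × 10⁻¹⁷ J.
p = √(2mKE) = √(2 × 9.109 × 10⁻³¹ × 4.213 × 10⁻¹⁷) = 8.761 × 10⁻²⁴ kg·m/s.
λ = h/p = 6.626 × 10⁻³⁴ / 8.761 × 10⁻²⁴ = 7.56 × 10⁻¹¹ m = 75.6 pm.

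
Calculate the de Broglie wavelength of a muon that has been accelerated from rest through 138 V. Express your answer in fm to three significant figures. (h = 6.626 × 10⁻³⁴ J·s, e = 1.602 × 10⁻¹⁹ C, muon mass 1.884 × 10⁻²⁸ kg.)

λ = 7260 fm

KE = eV = 1.602 × 10⁻¹⁹ × 138.0 = 2.211 × 10⁻¹⁷ J.
p = √(2mKE) = √(2 × 1.884 × 10⁻²⁸ × 2.211 × 10⁻¹⁷) = 9.127 × 10⁻²³ kg·m/s.
λ = h/p = 6.626 × 10⁻³⁴ / 9.127 × 10⁻²³ = 7.26 × 10⁻¹² m = 7260 fm.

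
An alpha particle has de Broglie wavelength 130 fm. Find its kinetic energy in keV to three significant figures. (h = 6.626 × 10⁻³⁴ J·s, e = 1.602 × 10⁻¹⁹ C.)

KE = 12.2 keV

p = h/λ = 6.626 × 10⁻³⁴ / 1.300 × 10⁻¹³ = 5.097 × 10⁻²¹ kg·m/s.
KE = p²/(2m) = (5.097 × 10⁻²¹)² / (2 × 6.645 × 10⁻²⁷) = 1.955 × 10⁻¹⁵ J = 12.2 keV.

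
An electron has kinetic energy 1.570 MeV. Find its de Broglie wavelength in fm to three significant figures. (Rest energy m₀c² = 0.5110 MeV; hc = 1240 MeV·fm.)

Total energy E = KE + m₀c² = 1.570 + 0.5110 = 2.0810 MeV.
(pc)² = E² − (m₀c²)² = (2.0810)² − (0.5110)² = 4.069 MeV², so pc = 2.017 MeV.
λ = hc/(pc) = 1240 MeV·fm / 2.017 MeV = 615 fm.

λ = 615 fm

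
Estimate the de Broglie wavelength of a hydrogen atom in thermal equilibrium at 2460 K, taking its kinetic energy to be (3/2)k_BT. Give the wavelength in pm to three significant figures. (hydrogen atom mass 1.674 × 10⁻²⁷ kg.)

KE = (3/2)k_BT = 1.5 × 1.381 × 10⁻²³ × 2460 = 5.096 × 10⁻²⁰ J.
p = √(2mKE) = √(2 × 1.674 × 10⁻²⁷ × 5.096 × 10⁻²⁰) = 1.306 × 10⁻²³ kg·m/s.
λ = h/p = 5.07 × 10⁻¹¹ m = 50.7 pm.

λ = 50.7 pm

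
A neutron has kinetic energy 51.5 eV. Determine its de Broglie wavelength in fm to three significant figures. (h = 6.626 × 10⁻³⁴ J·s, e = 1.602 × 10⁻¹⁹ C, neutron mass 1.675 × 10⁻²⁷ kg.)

KE = 51.5 eV = 8.250 × 10⁻¹⁸ J.
p = √(2mKE) = √(2 × 1.675 × 10⁻²⁷ × 8.250 × 10⁻¹⁸) = 1.662 × 10⁻²² kg·m/s.
λ = h/p = 6.626 × 10⁻³⁴ / 1.662 × 10⁻²² = 3.99 × 10⁻¹² m = 3990 fm.

λ = 3990 fm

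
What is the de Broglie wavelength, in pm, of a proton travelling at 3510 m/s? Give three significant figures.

λ = 113 pm

p = mv = 1.673 × 10⁻²⁷ × 3510 = 5.872 × 10⁻²⁴ kg·m/s.
λ = h/p = 6.626 × 10⁻³⁴ / 5.872 × 10⁻²⁴ = 1.13 × 10⁻¹⁰ m = 113 pm.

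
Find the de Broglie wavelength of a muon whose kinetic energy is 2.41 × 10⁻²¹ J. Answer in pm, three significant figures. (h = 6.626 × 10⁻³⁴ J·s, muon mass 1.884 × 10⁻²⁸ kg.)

p = √(2mKE) = √(2 × 1.884 × 10⁻²⁸ × 2.410 × 10⁻²¹) = 9.529 × 10⁻²⁵ kg·m/s.
λ = h/p = 6.626 × 10⁻³⁴ / 9.529 × 10⁻²⁵ = 6.95 × 10⁻¹⁰ m = 695 pm.

λ = 695 pm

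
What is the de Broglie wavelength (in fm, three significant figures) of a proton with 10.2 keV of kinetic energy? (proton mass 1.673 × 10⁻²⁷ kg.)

KE = 10.2 keV = 1.634 × 10⁻¹⁵ J.
p = √(2mKE) = √(2 × 1.673 × 10⁻²⁷ × 1.634 × 10⁻¹⁵) = 2.338 × 10⁻²¹ kg·m/s.
λ = h/p = 6.626 × 10⁻³⁴ / 2.338 × 10⁻²¹ = 2.83 × 10⁻¹³ m = 283 fm.

λ = 283 fm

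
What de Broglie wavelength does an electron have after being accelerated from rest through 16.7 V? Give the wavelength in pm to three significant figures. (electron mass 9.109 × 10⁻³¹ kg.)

λ = 300 pm

KE = eV = 1.602 × 10⁻¹⁹ × 16.70 = 2.675 × 10⁻¹⁸ J.
p = √(2mKE) = √(2 × 9.109 × 10⁻³¹ × 2.675 × 10⁻¹⁸) = 2.208 × 10⁻²⁴ kg·m/s.
λ = h/p = 6.626 × 10⁻³⁴ / 2.208 × 10⁻²⁴ = 3.00 × 10⁻¹⁰ m = 300 pm.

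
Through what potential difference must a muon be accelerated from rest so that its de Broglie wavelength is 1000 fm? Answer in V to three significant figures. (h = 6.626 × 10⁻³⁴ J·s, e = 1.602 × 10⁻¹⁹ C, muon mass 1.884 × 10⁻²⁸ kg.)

V = 7270 V

p = h/λ = 6.626 × 10⁻³⁴ / 1.000 × 10⁻¹² = 6.626 × 10⁻²² kg·m/s.
KE = p²/(2m) = 1.165 × 10⁻¹⁵ J.
V = KE/e = 1.165 × 10⁻¹⁵ / (1.602 × 10⁻¹⁹) = 7270 V.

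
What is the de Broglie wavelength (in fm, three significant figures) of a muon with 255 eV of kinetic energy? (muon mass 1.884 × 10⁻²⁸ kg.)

λ = 5340 fm

KE = 255 eV = 4.085 × 10⁻¹⁷ J.
p = √(2mKE) = √(2 × 1.884 × 10⁻²⁸ × 4.085 × 10⁻¹⁷) = 1.241 × 10⁻²² kg·m/s.
λ = h/p = 6.626 × 10⁻³⁴ / 1.241 × 10⁻²² = 5.34 × 10⁻¹² m = 5340 fm.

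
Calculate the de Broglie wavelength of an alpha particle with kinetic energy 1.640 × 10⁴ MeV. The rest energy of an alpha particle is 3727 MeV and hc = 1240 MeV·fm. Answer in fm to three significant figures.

Total energy E = KE + m₀c² = 1.640 × 10⁴ + 3727 = 20127 MeV.
(pc)² = E² − (m₀c²)² = (20127)² − (3727)² = 3.912 × 10⁸ MeV², so pc = 1.978 × 10⁴ MeV.
λ = hc/(pc) = 1240 MeV·fm / 1.978 × 10⁴ MeV = 0.0627 fm.

λ = 0.0627 fm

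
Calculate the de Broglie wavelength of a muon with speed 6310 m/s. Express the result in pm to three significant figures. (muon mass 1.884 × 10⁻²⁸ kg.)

p = mv = 1.884 × 10⁻²⁸ × 6310 = 1.189 × 10⁻²⁴ kg·m/s.
λ = h/p = 6.626 × 10⁻³⁴ / 1.189 × 10⁻²⁴ = 5.57 × 10⁻¹⁰ m = 557 pm.

λ = 557 pm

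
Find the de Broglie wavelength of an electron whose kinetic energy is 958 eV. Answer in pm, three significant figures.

KE = 958 eV = 1.535 × 10⁻¹⁶ J.
p = √(2mKE) = √(2 × 9.109 × 10⁻³¹ × 1.535 × 10⁻¹⁶) = 1.672 × 10⁻²³ kg·m/s.
λ = h/p = 6.626 × 10⁻³⁴ / 1.672 × 10⁻²³ = 3.96 × 10⁻¹¹ m = 39.6 pm.

λ = 39.6 pm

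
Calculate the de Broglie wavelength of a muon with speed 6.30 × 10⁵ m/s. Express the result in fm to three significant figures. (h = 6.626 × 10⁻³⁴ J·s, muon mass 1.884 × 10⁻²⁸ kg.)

p = mv = 1.884 × 10⁻²⁸ × 6.30 × 10⁵ = 1.187 × 10⁻²² kg·m/s.
λ = h/p = 6.626 × 10⁻³⁴ / 1.187 × 10⁻²² = 5.58 × 10⁻¹² m = 5580 fm.

λ = 5580 fm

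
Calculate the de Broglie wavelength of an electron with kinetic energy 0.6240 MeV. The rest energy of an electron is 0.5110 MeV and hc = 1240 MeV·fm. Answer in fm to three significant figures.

Total energy E = KE + m₀c² = 0.6240 + 0.5110 = 1.1350 MeV.
(pc)² = E² − (m₀c²)² = (1.1350)² − (0.5110)² = 1.027 MeV², so pc = 1.013 MeV.
λ = hc/(pc) = 1240 MeV·fm / 1.013 MeV = 1220 fm.

λ = 1220 fm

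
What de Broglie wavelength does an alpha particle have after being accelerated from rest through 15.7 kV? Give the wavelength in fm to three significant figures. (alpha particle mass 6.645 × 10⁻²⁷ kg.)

λ = 81.0 fm

KE = 2eV = 2 × 1.602 × 10⁻¹⁹ × 1.570 × 10⁴ = 5.030 × 10⁻¹⁵ J.
p = √(2mKE) = √(2 × 6.645 × 10⁻²⁷ × 5.030 × 10⁻¹⁵) = 8.176 × 10⁻²¹ kg·m/s.
λ = h/p = 6.626 × 10⁻³⁴ / 8.176 × 10⁻²¹ = 8.10 × 10⁻¹⁴ m = 81.0 fm.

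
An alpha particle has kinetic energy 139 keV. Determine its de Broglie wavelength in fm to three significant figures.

KE = 139 keV = 2.227 × 10⁻¹⁴ J.
p = √(2mKE) = √(2 × 6.645 × 10⁻²⁷ × 2.227 × 10⁻¹⁴) = 1.720 × 10⁻²⁰ kg·m/s.
λ = h/p = 6.626 × 10⁻³⁴ / 1.720 × 10⁻²⁰ = 3.85 × 10⁻¹⁴ m = 38.5 fm.

λ = 38.5 fm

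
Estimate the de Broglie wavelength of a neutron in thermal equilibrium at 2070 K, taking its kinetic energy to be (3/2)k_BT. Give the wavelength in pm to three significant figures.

KE = (3/2)k_BT = 1.5 × 1.381 × 10⁻²³ × 2070 = 4.288 × 10⁻²⁰ J.
p = √(2mKE) = √(2 × 1.675 × 10⁻²⁷ × 4.288 × 10⁻²⁰) = 1.199 × 10⁻²³ kg·m/s.
λ = h/p = 5.53 × 10⁻¹¹ m = 55.3 pm.

λ = 55.3 pm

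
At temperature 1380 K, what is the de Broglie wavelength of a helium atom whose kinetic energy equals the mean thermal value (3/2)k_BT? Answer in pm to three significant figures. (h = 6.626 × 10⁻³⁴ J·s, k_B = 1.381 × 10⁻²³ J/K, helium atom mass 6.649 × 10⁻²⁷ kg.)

KE = (3/2)k_BT = 1.5 × 1.381 × 10⁻²³ × 1380 = 2.859 × 10⁻²⁰ J.
p = √(2mKE) = √(2 × 6.649 × 10⁻²⁷ × 2.859 × 10⁻²⁰) = 1.950 × 10⁻²³ kg·m/s.
λ = h/p = 3.40 × 10⁻¹¹ m = 34.0 pm.

λ = 34.0 pm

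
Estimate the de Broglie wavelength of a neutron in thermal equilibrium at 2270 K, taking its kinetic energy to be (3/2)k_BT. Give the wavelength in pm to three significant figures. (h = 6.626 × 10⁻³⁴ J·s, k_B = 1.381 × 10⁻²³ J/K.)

λ = 52.8 pm

KE = (3/2)k_BT = 1.5 × 1.381 × 10⁻²³ × 2270 = 4.702 × 10⁻²⁰ J.
p = √(2mKE) = √(2 × 1.675 × 10⁻²⁷ × 4.702 × 10⁻²⁰) = 1.255 × 10⁻²³ kg·m/s.
λ = h/p = 5.28 × 10⁻¹¹ m = 52.8 pm.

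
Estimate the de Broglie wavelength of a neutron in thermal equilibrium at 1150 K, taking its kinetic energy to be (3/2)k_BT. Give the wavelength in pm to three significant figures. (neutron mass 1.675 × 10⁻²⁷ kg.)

KE = (3/2)k_BT = 1.5 × 1.381 × 10⁻²³ × 1150 = 2.382 × 10⁻²⁰ J.
p = √(2mKE) = √(2 × 1.675 × 10⁻²⁷ × 2.382 × 10⁻²⁰) = 8.933 × 10⁻²⁴ kg·m/s.
λ = h/p = 7.42 × 10⁻¹¹ m = 74.2 pm.

λ = 74.2 pm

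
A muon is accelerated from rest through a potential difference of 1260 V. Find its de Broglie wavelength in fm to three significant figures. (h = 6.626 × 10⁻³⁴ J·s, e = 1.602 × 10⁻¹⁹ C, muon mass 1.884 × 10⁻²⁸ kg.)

λ = 2400 fm

KE = eV = 1.602 × 10⁻¹⁹ × 1260 = 2.019 × 10⁻¹⁶ J.
p = √(2mKE) = √(2 × 1.884 × 10⁻²⁸ × 2.019 × 10⁻¹⁶) = 2.758 × 10⁻²² kg·m/s.
λ = h/p = 6.626 × 10⁻³⁴ / 2.758 × 10⁻²² = 2.40 × 10⁻¹² m = 2400 fm.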